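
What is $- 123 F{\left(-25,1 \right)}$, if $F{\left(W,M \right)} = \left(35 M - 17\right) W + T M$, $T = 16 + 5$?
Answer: $52767$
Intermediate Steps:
$T = 21$
$F{\left(W,M \right)} = 21 M + W \left(-17 + 35 M\right)$ ($F{\left(W,M \right)} = \left(35 M - 17\right) W + 21 M = \left(-17 + 35 M\right) W + 21 M = W \left(-17 + 35 M\right) + 21 M = 21 M + W \left(-17 + 35 M\right)$)
$- 123 F{\left(-25,1 \right)} = - 123 \left(\left(-17\right) \left(-25\right) + 21 \cdot 1 + 35 \cdot 1 \left(-25\right)\right) = - 123 \left(425 + 21 - 875\right) = \left(-123\right) \left(-429\right) = 52767$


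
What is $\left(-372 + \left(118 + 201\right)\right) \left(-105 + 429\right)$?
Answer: $-17172$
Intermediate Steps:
$\left(-372 + \left(118 + 201\right)\right) \left(-105 + 429\right) = \left(-372 + 319\right) 324 = \left(-53\right) 324 = -17172$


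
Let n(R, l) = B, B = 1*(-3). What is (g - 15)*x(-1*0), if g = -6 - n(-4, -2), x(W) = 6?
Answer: -108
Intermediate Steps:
B = -3
n(R, l) = -3
g = -3 (g = -6 - 1*(-3) = -6 + 3 = -3)
(g - 15)*x(-1*0) = (-3 - 15)*6 = -18*6 = -108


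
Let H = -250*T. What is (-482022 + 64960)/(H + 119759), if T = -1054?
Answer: -417062/383259 ≈ -1.0882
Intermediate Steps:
H = 263500 (H = -250*(-1054) = 263500)
(-482022 + 64960)/(H + 119759) = (-482022 + 64960)/(263500 + 119759) = -417062/383259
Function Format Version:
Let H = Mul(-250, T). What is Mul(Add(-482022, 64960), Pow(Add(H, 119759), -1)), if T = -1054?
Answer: Rational(-417062, 383259) ≈ -1.0882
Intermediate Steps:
H = 263500 (H = Mul(-250, -1054) = 263500)
Mul(Add(-482022, 64960), Pow(Add(H, 119759), -1)) = Mul(Add(-482022, 64960), Pow(Add(263500, 119759), -1)) = Mul(-417062, Pow(383259, -1)) = Mul(-417062, Rational(1, 383259)) = Rational(-417062, 383259)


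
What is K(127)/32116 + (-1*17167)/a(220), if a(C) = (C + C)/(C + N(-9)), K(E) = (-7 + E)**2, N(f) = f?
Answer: -29081356873/3532760 ≈ -8231.9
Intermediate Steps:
a(C) = 2*C/(-9 + C) (a(C) = (C + C)/(C - 9) = (2*C)/(-9 + C) = 2*C/(-9 + C))
K(127)/32116 + (-1*17167)/a(220) = (-7 + 127)**2/32116 + (-1*17167)/((2*220/(-9 + 220))) = 120**2*(1/32116) - 17167/(2*220/211) = 14400*(1/32116) - 17167/(2*220*(1/211)) = 3600/8029 - 17167/440/211 = 3600/8029 - 17167*211/440 = 3600/8029 - 3622237/440 = -29081356873/3532760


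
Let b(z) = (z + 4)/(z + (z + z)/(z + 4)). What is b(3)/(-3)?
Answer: -49/81 ≈ -0.60494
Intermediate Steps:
b(z) = (4 + z)/(z + 2*z/(4 + z)) (b(z) = (4 + z)/(z + (2*z)/(4 + z)) = (4 + z)/(z + 2*z/(4 + z)))
b(3)/(-3) = ((4 + 3)²/(3*(6 + 3)))/(-3) = ((⅓)*7²/9)*(-⅓) = ((⅓)*49*(⅑))*(-⅓) = (49/27)*(-⅓) = -49/81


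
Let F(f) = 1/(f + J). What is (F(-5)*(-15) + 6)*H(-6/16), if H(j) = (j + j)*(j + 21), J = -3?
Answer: -31185/256 ≈ -121.82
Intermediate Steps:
F(f) = 1/(-3 + f) (F(f) = 1/(f - 3) = 1/(-3 + f))
H(j) = 2*j*(21 + j) (H(j) = (2*j)*(21 + j) = 2*j*(21 + j))
(F(-5)*(-15) + 6)*H(-6/16) = (-15/(-3 - 5) + 6)*(2*(-6/16)*(21 - 6/16)) = (-15/(-8) + 6)*(2*(-6*1/16)*(21 - 6*1/16)) = (-1/8*(-15) + 6)*(2*(-3/8)*(21 - 3/8)) = (15/8 + 6)*(2*(-3/8)*(165/8)) = (63/8)*(-495/32) = -31185/256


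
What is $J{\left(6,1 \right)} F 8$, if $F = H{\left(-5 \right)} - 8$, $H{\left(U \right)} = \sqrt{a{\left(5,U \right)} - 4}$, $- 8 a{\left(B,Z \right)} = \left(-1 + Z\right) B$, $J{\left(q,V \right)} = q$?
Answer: $-384 + 24 i \approx -384.0 + 24.0 i$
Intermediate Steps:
$a{\left(B,Z \right)} = - \frac{B \left(-1 + Z\right)}{8}$ ($a{\left(B,Z \right)} = - \frac{\left(-1 + Z\right) B}{8} = - \frac{B \left(-1 + Z\right)}{8}$)
$H{\left(U \right)} = \sqrt{- \frac{27}{8} - \frac{5 U}{8}}$ ($H{\left(U \right)} = \sqrt{\frac{1}{8} \cdot 5 \left(1 - U\right) - 4} = \sqrt{\left(\frac{5}{8} - \frac{5 U}{8}\right) - 4} = \sqrt{- \frac{27}{8} - \frac{5 U}{8}}$)
$F = -8 + \frac{i}{2}$ ($F = \frac{\sqrt{-54 - -50}}{4} - 8 = \frac{\sqrt{-54 + 50}}{4} - 8 = \frac{\sqrt{-4}}{4} - 8 = \frac{2 i}{4} - 8 = \frac{i}{2} - 8 = -8 + \frac{i}{2} \approx -8.0 + 0.5 i$)
$J{\left(6,1 \right)} F 8 = 6 \left(-8 + \frac{i}{2}\right) 8 = \left(-48 + 3 i\right) 8 = -384 + 24 i$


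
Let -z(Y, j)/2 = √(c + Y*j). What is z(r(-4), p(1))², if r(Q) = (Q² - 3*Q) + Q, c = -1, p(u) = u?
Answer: 92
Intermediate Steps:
r(Q) = Q² - 2*Q
z(Y, j) = -2*√(-1 + Y*j)
z(r(-4), p(1))² = (-2*√(-1 - 4*(-2 - 4)*1))² = (-2*√(-1 - 4*(-6)*1))² = (-2*√(-1 + 24*1))² = (-2*√(-1 + 24))² = (-2*√23)² = 92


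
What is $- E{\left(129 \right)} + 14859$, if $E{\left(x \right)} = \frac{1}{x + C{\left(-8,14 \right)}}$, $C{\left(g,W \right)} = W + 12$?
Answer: $\frac{2303144}{155} \approx 14859.0$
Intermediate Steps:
$C{\left(g,W \right)} = 12 + W$
$E{\left(x \right)} = \frac{1}{26 + x}$ ($E{\left(x \right)} = \frac{1}{x + \left(12 + 14\right)} = \frac{1}{x + 26} = \frac{1}{26 + x}$)
$- E{\left(129 \right)} + 14859 = - \frac{1}{26 + 129} + 14859 = - \frac{1}{155} + 14859 = \frac{2303144}{155}$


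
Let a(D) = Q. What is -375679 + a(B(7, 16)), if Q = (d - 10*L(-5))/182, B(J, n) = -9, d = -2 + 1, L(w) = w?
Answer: -9767647/26 ≈ -3.7568e+5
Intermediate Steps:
d = -1
Q = 7/26 (Q = (-1 - 10*(-5))/182 = (-1 + 50)*(1/182) = 49*(1/182) = 7/26 ≈ 0.26923)
a(D) = 7/26
-375679 + a(B(7, 16)) = -375679 + 7/26 = -9767647/26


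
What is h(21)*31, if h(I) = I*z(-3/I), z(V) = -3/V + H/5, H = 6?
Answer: 72261/5 ≈ 14452.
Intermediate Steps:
z(V) = 6/5 - 3/V (z(V) = -3/V + 6/5 = 6/5 - 3/V)
h(I) = I*(6/5 + I) (h(I) = I*(6/5 - 3*(-I/3)) = I*(6/5 - (-1)*I) = I*(6/5 + I))
h(21)*31 = ((⅕)*21*(6 + 5*21))*31 = ((⅕)*21*(6 + 105))*31 = ((⅕)*21*111)*31 = (2331/5)*31 = 72261/5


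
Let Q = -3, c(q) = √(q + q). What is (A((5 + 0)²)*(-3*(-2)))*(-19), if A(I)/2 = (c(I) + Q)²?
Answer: -13452 + 6840*√2 ≈ -3778.8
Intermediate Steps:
c(q) = √2*√q (c(q) = √(2*q) = √2*√q)
A(I) = 2*(-3 + √2*√I)² (A(I) = 2*(√2*√I - 3)² = 2*(-3 + √2*√I)²)
(A((5 + 0)²)*(-3*(-2)))*(-19) = ((2*(-3 + √2*√((5 + 0)²))²)*(-3*(-2)))*(-19) = ((2*(-3 + √2*√(5²))²)*6)*(-19) = ((2*(-3 + √2*√25)²)*6)*(-19) = ((2*(-3 + √2*5)²)*6)*(-19) = ((2*(-3 + 5*√2)²)*6)*(-19) = (12*(-3 + 5*√2)²)*(-19) = -228*(-3 + 5*√2)²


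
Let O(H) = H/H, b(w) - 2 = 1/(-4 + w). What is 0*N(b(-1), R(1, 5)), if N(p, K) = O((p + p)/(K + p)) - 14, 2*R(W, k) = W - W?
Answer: 0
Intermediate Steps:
R(W, k) = 0 (R(W, k) = (W - W)/2 = (½)*0 = 0)
b(w) = 2 + 1/(-4 + w)
O(H) = 1
N(p, K) = -13 (N(p, K) = 1 - 14 = -13)
0*N(b(-1), R(1, 5)) = 0*(-13) = 0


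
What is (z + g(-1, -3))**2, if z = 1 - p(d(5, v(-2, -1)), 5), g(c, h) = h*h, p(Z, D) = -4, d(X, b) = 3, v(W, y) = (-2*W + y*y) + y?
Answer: 196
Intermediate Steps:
v(W, y) = y + y**2 - 2*W (v(W, y) = (-2*W + y**2) + y = (y**2 - 2*W) + y = y + y**2 - 2*W)
g(c, h) = h**2
z = 5 (z = 1 - 1*(-4) = 1 + 4 = 5)
(z + g(-1, -3))**2 = (5 + (-3)**2)**2 = (5 + 9)**2 = 14**2 = 196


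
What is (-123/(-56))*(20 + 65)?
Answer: 10455/56 ≈ 186.70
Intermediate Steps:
(-123/(-56))*(20 + 65) = -123*(-1/56)*85 = (123/56)*85 = 10455/56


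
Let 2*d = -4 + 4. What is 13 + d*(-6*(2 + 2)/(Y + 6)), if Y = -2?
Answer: 13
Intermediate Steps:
d = 0 (d = (-4 + 4)/2 = (1/2)*0 = 0)
13 + d*(-6*(2 + 2)/(Y + 6)) = 13 + 0*(-6*(2 + 2)/(-2 + 6)) = 13 + 0*(-6/1) = 13 + 0*(-6*1) = 13 + 0*(-6) = 13 + 0 = 13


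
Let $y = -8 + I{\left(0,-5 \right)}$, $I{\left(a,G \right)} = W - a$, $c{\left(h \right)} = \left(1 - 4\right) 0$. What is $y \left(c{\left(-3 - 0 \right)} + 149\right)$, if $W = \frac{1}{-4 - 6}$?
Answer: $- \frac{12069}{10} \approx -1206.9$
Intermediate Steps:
$W = - \frac{1}{10}$ ($W = \frac{1}{-10} = - \frac{1}{10} \approx -0.1$)
$c{\left(h \right)} = 0$ ($c{\left(h \right)} = \left(-3\right) 0 = 0$)
$I{\left(a,G \right)} = - \frac{1}{10} - a$
$y = - \frac{81}{10}$ ($y = -8 - \frac{1}{10} = - \frac{81}{10} \approx -8.1$)
$y \left(c{\left(-3 - 0 \right)} + 149\right) = - \frac{81 \left(0 + 149\right)}{10} = \left(- \frac{81}{10}\right) 149 = - \frac{12069}{10}$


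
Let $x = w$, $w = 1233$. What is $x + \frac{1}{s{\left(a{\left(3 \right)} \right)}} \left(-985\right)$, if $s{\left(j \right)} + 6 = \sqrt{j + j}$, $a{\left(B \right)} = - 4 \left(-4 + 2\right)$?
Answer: $\frac{3451}{2} \approx 1725.5$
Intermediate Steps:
$a{\left(B \right)} = 8$ ($a{\left(B \right)} = \left(-4\right) \left(-2\right) = 8$)
$s{\left(j \right)} = -6 + \sqrt{2} \sqrt{j}$ ($s{\left(j \right)} = -6 + \sqrt{j + j} = -6 + \sqrt{2 j} = -6 + \sqrt{2} \sqrt{j}$)
$x = 1233$
$x + \frac{1}{s{\left(a{\left(3 \right)} \right)}} \left(-985\right) = 1233 + \frac{1}{-6 + \sqrt{2} \sqrt{8}} \left(-985\right) = 1233 + \frac{1}{-6 + \sqrt{2} \cdot 2 \sqrt{2}} \left(-985\right) = 1233 + \frac{1}{-6 + 4} \left(-985\right) = 1233 + \frac{1}{-2} \left(-985\right) = 1233 - - \frac{985}{2} = 1233 + \frac{985}{2} = \frac{3451}{2}$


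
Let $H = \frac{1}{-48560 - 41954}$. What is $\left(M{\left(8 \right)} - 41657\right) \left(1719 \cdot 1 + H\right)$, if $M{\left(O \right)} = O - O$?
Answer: $- \frac{6481561137205}{90514} \approx -7.1608 \cdot 10^{7}$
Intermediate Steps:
$M{\left(O \right)} = 0$
$H = - \frac{1}{90514}$ ($H = \frac{1}{-90514} = - \frac{1}{90514} \approx -1.1048 \cdot 10^{-5}$)
$\left(M{\left(8 \right)} - 41657\right) \left(1719 \cdot 1 + H\right) = \left(0 - 41657\right) \left(1719 \cdot 1 - \frac{1}{90514}\right) = - 41657 \left(1719 - \frac{1}{90514}\right) = \left(-41657\right) \frac{155593565}{90514} = - \frac{6481561137205}{90514}$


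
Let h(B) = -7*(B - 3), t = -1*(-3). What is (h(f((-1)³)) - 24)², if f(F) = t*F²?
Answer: 576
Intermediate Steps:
t = 3
f(F) = 3*F²
h(B) = 21 - 7*B (h(B) = -7*(-3 + B) = 21 - 7*B)
(h(f((-1)³)) - 24)² = ((21 - 21*((-1)³)²) - 24)² = ((21 - 21*(-1)²) - 24)² = ((21 - 21) - 24)² = (0 - 24)² = (-24)² = 576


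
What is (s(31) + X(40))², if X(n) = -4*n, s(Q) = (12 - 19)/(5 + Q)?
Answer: 33258289/1296 ≈ 25662.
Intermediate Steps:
s(Q) = -7/(5 + Q)
(s(31) + X(40))² = (-7/(5 + 31) - 4*40)² = (-7/36 - 160)² = (-5767/36)² = 33258289/1296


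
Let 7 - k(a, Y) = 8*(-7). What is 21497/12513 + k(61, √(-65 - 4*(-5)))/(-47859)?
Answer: 26476/15423 ≈ 1.7167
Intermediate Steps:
k(a, Y) = 63 (k(a, Y) = 7 - 8*(-7) = 7 - 1*(-56) = 7 + 56 = 63)
21497/12513 + k(61, √(-65 - 4*(-5)))/(-47859) = 21497/12513 + 63/(-47859) = 21497*(1/12513) + 63*(-1/47859) = 21497/12513 - 3/2279 = 26476/15423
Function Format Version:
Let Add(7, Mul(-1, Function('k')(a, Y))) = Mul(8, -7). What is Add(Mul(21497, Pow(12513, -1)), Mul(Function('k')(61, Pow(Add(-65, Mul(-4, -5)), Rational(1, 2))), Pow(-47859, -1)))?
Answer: Rational(26476, 15423) ≈ 1.7167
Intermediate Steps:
Function('k')(a, Y) = 63 (Function('k')(a, Y) = Add(7, Mul(-1, Mul(8, -7))) = Add(7, Mul(-1, -56)) = Add(7, 56) = 63)
Add(Mul(21497, Pow(12513, -1)), Mul(Function('k')(61, Pow(Add(-65, Mul(-4, -5)), Rational(1, 2))), Pow(-47859, -1))) = Add(Mul(21497, Pow(12513, -1)), Mul(63, Pow(-47859, -1))) = Add(Mul(21497, Rational(1, 12513)), Mul(63, Rational(-1, 47859))) = Add(Rational(21497, 12513), Rational(-3, 2279)) = Rational(26476, 15423)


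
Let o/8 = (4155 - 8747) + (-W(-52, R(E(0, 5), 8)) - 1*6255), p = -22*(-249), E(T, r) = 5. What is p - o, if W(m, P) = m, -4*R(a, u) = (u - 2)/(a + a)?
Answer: 91838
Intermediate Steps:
R(a, u) = -(-2 + u)/(8*a) (R(a, u) = -(u - 2)/(4*(a + a)) = -(-2 + u)/(4*(2*a)) = -(-2 + u)*1/(2*a)/4 = -(-2 + u)/(8*a))
p = 5478
o = -86360 (o = 8*((4155 - 8747) + (-1*(-52) - 1*6255)) = 8*(-4592 + (52 - 6255)) = 8*(-4592 - 6203) = 8*(-10795) = -86360)
p - o = 5478 - 1*(-86360) = 5478 + 86360 = 91838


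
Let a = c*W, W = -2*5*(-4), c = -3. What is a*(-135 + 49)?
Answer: 10320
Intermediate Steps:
W = 40 (W = -10*(-4) = 40)
a = -120 (a = -3*40 = -120)
a*(-135 + 49) = -120*(-135 + 49) = -120*(-86) = 10320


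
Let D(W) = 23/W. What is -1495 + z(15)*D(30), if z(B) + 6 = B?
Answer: -14881/10 ≈ -1488.1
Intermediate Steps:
z(B) = -6 + B
-1495 + z(15)*D(30) = -1495 + (-6 + 15)*(23/30) = -1495 + 9*(23*(1/30)) = -1495 + 9*(23/30) = -1495 + 69/10 = -14881/10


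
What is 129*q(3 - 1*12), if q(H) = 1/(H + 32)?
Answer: 129/23 ≈ 5.6087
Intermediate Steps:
q(H) = 1/(32 + H)
129*q(3 - 1*12) = 129/(32 + (3 - 1*12)) = 129/(32 + (3 - 12)) = 129/(32 - 9) = 129/23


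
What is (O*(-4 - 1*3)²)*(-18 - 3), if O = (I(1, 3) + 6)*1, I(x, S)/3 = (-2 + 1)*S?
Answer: 3087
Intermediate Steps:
I(x, S) = -3*S (I(x, S) = 3*((-2 + 1)*S) = 3*(-S) = -3*S)
O = -3 (O = (-3*3 + 6)*1 = (-9 + 6)*1 = -3*1 = -3)
(O*(-4 - 1*3)²)*(-18 - 3) = (-3*(-4 - 1*3)²)*(-18 - 3) = -3*(-4 - 3)²*(-21) = -3*(-7)²*(-21) = -3*49*(-21) = -147*(-21) = 3087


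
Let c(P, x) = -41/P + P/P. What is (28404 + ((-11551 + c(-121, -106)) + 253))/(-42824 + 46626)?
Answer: 1034994/230021 ≈ 4.4996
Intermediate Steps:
c(P, x) = 1 - 41/P (c(P, x) = -41/P + 1 = 1 - 41/P)
(28404 + ((-11551 + c(-121, -106)) + 253))/(-42824 + 46626) = (28404 + ((-11551 + (-41 - 121)/(-121)) + 253))/(-42824 + 46626) = (28404 + ((-11551 - 1/121*(-162)) + 253))/3802 = (28404 + ((-11551 + 162/121) + 253))*(1/3802) = (28404 + (-1397509/121 + 253))*(1/3802) = (28404 - 1366896/121)*(1/3802) = (2069988/121)*(1/3802) = 1034994/230021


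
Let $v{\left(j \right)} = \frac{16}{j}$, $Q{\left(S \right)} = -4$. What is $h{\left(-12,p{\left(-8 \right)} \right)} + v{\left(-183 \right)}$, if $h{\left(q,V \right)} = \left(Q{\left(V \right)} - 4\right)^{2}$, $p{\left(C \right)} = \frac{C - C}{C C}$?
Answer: $\frac{11696}{183} \approx 63.913$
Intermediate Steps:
$p{\left(C \right)} = 0$ ($p{\left(C \right)} = \frac{0}{C^{2}} = 0$)
$h{\left(q,V \right)} = 64$ ($h{\left(q,V \right)} = \left(-4 - 4\right)^{2} = \left(-8\right)^{2} = 64$)
$h{\left(-12,p{\left(-8 \right)} \right)} + v{\left(-183 \right)} = 64 + \frac{16}{-183} = 64 + 16 \left(- \frac{1}{183}\right) = 64 - \frac{16}{183} = \frac{11696}{183}$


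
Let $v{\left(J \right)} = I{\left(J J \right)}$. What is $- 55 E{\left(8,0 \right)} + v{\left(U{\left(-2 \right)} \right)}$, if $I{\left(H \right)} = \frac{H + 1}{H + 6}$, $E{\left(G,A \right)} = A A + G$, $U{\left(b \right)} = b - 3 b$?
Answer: $- \frac{9663}{22} \approx -439.23$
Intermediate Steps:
$U{\left(b \right)} = - 2 b$
$E{\left(G,A \right)} = G + A^{2}$ ($E{\left(G,A \right)} = A^{2} + G = G + A^{2}$)
$I{\left(H \right)} = \frac{1 + H}{6 + H}$
$v{\left(J \right)} = \frac{1 + J^{2}}{6 + J^{2}}$ ($v{\left(J \right)} = \frac{1 + J J}{6 + J J} = \frac{1 + J^{2}}{6 + J^{2}}$)
$- 55 E{\left(8,0 \right)} + v{\left(U{\left(-2 \right)} \right)} = - 55 \left(8 + 0^{2}\right) + \frac{1 + \left(\left(-2\right) \left(-2\right)\right)^{2}}{6 + \left(\left(-2\right) \left(-2\right)\right)^{2}} = - 55 \left(8 + 0\right) + \frac{1 + 4^{2}}{6 + 4^{2}} = \left(-55\right) 8 + \frac{1 + 16}{6 + 16} = -440 + \frac{1}{22} \cdot 17 = -440 + \frac{17}{22} = - \frac{9663}{22}$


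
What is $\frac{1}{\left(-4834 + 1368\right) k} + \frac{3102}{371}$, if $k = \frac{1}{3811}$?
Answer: $\frac{9337651}{1285886} \approx 7.2617$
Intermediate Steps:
$k = \frac{1}{3811} \approx 0.0002624$
$\frac{1}{\left(-4834 + 1368\right) k} + \frac{3102}{371} = \frac{\frac{1}{\frac{1}{3811}}}{-4834 + 1368} + \frac{3102}{371} = \frac{1}{-3466} \cdot 3811 + 3102 \cdot \frac{1}{371} = \left(- \frac{1}{3466}\right) 3811 + \frac{3102}{371} = - \frac{3811}{3466} + \frac{3102}{371} = \frac{9337651}{1285886}$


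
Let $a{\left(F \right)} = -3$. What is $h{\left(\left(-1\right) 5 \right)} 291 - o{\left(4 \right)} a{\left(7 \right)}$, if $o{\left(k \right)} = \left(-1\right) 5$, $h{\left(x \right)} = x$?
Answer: $-1470$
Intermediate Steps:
$o{\left(k \right)} = -5$
$h{\left(\left(-1\right) 5 \right)} 291 - o{\left(4 \right)} a{\left(7 \right)} = \left(-1\right) 5 \cdot 291 - \left(-5\right) \left(-3\right) = \left(-5\right) 291 - 15 = -1455 - 15 = -1470$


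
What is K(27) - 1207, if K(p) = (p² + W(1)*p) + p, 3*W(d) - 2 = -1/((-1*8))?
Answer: -3455/8 ≈ -431.88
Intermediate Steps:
W(d) = 17/24 (W(d) = ⅔ + (-1/((-1*8)))/3 = ⅔ + (-1/(-8))/3 = ⅔ + (-1*(-⅛))/3 = ⅔ + (⅓)*(⅛) = ⅔ + 1/24 = 17/24)
K(p) = p² + 41*p/24 (K(p) = (p² + 17*p/24) + p = p² + 41*p/24)
K(27) - 1207 = (1/24)*27*(41 + 24*27) - 1207 = (1/24)*27*(41 + 648) - 1207 = (1/24)*27*689 - 1207 = 6201/8 - 1207 = -3455/8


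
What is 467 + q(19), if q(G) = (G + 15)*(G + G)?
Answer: 1759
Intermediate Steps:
q(G) = 2*G*(15 + G) (q(G) = (15 + G)*(2*G) = 2*G*(15 + G))
467 + q(19) = 467 + 2*19*(15 + 19) = 467 + 2*19*34 = 467 + 1292 = 1759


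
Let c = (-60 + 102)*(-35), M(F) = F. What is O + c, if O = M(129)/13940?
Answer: -20491671/13940 ≈ -1470.0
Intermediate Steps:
O = 129/13940 ≈ 0.0092539
c = -1470 (c = 42*(-35) = -1470)
O + c = 129/13940 - 1470 = -20491671/13940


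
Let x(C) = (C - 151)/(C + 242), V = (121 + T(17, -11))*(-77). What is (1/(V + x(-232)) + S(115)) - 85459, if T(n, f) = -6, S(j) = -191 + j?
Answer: -7606884165/88933 ≈ -85535.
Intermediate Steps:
V = -8855 (V = (121 - 6)*(-77) = 115*(-77) = -8855)
x(C) = (-151 + C)/(242 + C)
(1/(V + x(-232)) + S(115)) - 85459 = (1/(-8855 + (-151 - 232)/(242 - 232)) + (-191 + 115)) - 85459 = (1/(-8855 - 383/10) - 76) - 85459 = (1/(-88933/10) - 76) - 85459 = (-10/88933 - 76) - 85459 = -6758918/88933 - 85459 = -7606884165/88933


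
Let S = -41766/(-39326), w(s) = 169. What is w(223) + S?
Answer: 3343930/19663 ≈ 170.06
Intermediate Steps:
S = 20883/19663 (S = -41766*(-1/39326) = 20883/19663 ≈ 1.0620)
w(223) + S = 169 + 20883/19663 = 3343930/19663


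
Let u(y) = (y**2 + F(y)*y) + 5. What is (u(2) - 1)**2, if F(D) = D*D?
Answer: 256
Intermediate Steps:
F(D) = D**2
u(y) = 5 + y**2 + y**3 (u(y) = (y**2 + y**2*y) + 5 = (y**2 + y**3) + 5 = 5 + y**2 + y**3)
(u(2) - 1)**2 = ((5 + 2**2 + 2**3) - 1)**2 = ((5 + 4 + 8) - 1)**2 = (17 - 1)**2 = 16**2 = 256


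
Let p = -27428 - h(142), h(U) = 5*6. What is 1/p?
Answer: -1/27458 ≈ -3.6419e-5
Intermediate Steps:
h(U) = 30
p = -27458 (p = -27428 - 1*30 = -27428 - 30 = -27458)
1/p = 1/(-27458) = -1/27458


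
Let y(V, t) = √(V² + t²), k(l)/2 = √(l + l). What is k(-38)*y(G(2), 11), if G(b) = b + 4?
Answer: 4*I*√2983 ≈ 218.47*I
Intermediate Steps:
k(l) = 2*√2*√l (k(l) = 2*√(l + l) = 2*√(2*l) = 2*(√2*√l) = 2*√2*√l)
G(b) = 4 + b
k(-38)*y(G(2), 11) = (2*√2*√(-38))*√((4 + 2)² + 11²) = (2*√2*(I*√38))*√(6² + 121) = (4*I*√19)*√(36 + 121) = (4*I*√19)*√157 = 4*I*√2983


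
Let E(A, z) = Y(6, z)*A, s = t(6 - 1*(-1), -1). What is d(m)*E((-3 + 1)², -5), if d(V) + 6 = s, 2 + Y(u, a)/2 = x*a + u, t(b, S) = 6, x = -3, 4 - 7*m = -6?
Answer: 0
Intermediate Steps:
m = 10/7 (m = 4/7 - ⅐*(-6) = 4/7 + 6/7 = 10/7 ≈ 1.4286)
Y(u, a) = -4 - 6*a + 2*u (Y(u, a) = -4 + 2*(-3*a + u) = -4 + 2*(u - 3*a) = -4 + (-6*a + 2*u) = -4 - 6*a + 2*u)
s = 6
d(V) = 0 (d(V) = -6 + 6 = 0)
E(A, z) = A*(8 - 6*z) (E(A, z) = (-4 - 6*z + 2*6)*A = (-4 - 6*z + 12)*A = (8 - 6*z)*A = A*(8 - 6*z))
d(m)*E((-3 + 1)², -5) = 0*(2*(-3 + 1)²*(4 - 3*(-5))) = 0*(2*(-2)²*(4 + 15)) = 0*(2*4*19) = 0*152 = 0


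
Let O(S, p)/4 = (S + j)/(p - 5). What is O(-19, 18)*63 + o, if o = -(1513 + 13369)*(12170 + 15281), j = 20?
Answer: -5310834914/13 ≈ -4.0853e+8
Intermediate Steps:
O(S, p) = 4*(20 + S)/(-5 + p) (O(S, p) = 4*((S + 20)/(p - 5)) = 4*((20 + S)/(-5 + p)) = 4*(20 + S)/(-5 + p))
o = -408525782 (o = -14882*27451 = -1*408525782 = -408525782)
O(-19, 18)*63 + o = (4*(20 - 19)/(-5 + 18))*63 - 408525782 = (4*1/13)*63 - 408525782 = (4*(1/13)*1)*63 - 408525782 = (4/13)*63 - 408525782 = 252/13 - 408525782 = -5310834914/13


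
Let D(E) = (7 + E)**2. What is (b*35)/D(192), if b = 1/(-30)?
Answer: -7/237606 ≈ -2.9461e-5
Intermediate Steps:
b = -1/30 ≈ -0.033333
(b*35)/D(192) = (-1/30*35)/((7 + 192)**2) = -7/(6*(199**2)) = -7/6/39601 = -7/6*1/39601 = -7/237606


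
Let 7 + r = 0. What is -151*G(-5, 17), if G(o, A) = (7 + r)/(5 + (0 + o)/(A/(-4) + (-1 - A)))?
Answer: 0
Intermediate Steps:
r = -7 (r = -7 + 0 = -7)
G(o, A) = 0 (G(o, A) = (7 - 7)/(5 + (0 + o)/(A/(-4) + (-1 - A))) = 0/(5 + o/(A*(-1/4) + (-1 - A))) = 0/(5 + o/(-A/4 + (-1 - A))) = 0/(5 + o/(-1 - 5*A/4)) = 0)
-151*G(-5, 17) = -151*0 = 0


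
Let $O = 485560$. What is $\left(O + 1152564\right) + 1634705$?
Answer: $3272829$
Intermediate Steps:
$\left(O + 1152564\right) + 1634705 = \left(485560 + 1152564\right) + 1634705 = 1638124 + 1634705 = 3272829$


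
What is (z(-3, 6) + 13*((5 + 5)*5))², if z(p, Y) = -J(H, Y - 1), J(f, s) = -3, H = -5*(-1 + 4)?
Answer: 426409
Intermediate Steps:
H = -15 (H = -5*3 = -15)
z(p, Y) = 3 (z(p, Y) = -1*(-3) = 3)
(z(-3, 6) + 13*((5 + 5)*5))² = (3 + 13*((5 + 5)*5))² = (3 + 13*(10*5))² = (3 + 13*50)² = (3 + 650)² = 653² = 426409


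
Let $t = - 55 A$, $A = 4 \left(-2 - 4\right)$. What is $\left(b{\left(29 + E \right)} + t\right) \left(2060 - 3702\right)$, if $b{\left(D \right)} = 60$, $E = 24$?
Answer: $-2265960$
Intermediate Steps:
$A = -24$ ($A = 4 \left(-6\right) = -24$)
$t = 1320$ ($t = \left(-55\right) \left(-24\right) = 1320$)
$\left(b{\left(29 + E \right)} + t\right) \left(2060 - 3702\right) = \left(60 + 1320\right) \left(2060 - 3702\right) = 1380 \left(-1642\right) = -2265960$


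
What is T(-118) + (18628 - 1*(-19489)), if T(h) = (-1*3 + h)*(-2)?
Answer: 38359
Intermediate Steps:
T(h) = 6 - 2*h (T(h) = (-3 + h)*(-2) = 6 - 2*h)
T(-118) + (18628 - 1*(-19489)) = (6 - 2*(-118)) + (18628 - 1*(-19489)) = (6 + 236) + (18628 + 19489) = 242 + 38117 = 38359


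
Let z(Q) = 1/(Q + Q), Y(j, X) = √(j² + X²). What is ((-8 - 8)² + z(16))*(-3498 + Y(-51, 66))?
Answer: -14329557/16 + 24579*√773/32 ≈ -8.7424e+5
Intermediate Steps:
Y(j, X) = √(X² + j²)
z(Q) = 1/(2*Q)
((-8 - 8)² + z(16))*(-3498 + Y(-51, 66)) = ((-8 - 8)² + (½)/16)*(-3498 + √(66² + (-51)²)) = ((-16)² + (½)*(1/16))*(-3498 + √(4356 + 2601)) = (256 + 1/32)*(-3498 + √6957) = 8193*(-3498 + 3*√773)/32 = -14329557/16 + 24579*√773/32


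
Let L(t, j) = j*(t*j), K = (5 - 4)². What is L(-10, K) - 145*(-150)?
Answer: 21740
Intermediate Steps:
K = 1 (K = 1² = 1)
L(t, j) = t*j² (L(t, j) = j*(j*t) = t*j²)
L(-10, K) - 145*(-150) = -10*1² - 145*(-150) = -10*1 + 21750 = -10 + 21750 = 21740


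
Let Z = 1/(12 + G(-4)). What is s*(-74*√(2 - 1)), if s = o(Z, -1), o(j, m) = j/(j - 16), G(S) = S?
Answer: 74/127 ≈ 0.58268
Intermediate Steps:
Z = ⅛ (Z = 1/(12 - 4) = 1/8 = ⅛ ≈ 0.12500)
o(j, m) = j/(-16 + j)
s = -1/127 (s = 1/(8*(-16 + ⅛)) = 1/(8*(-127/8)) = (⅛)*(-8/127) = -1/127 ≈ -0.0078740)
s*(-74*√(2 - 1)) = -(-74)*√(2 - 1)/127 = -(-74)*√1/127 = -(-74)/127 = -1/127*(-74) = 74/127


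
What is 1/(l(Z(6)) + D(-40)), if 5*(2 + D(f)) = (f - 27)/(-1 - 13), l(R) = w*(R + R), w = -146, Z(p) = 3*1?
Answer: -70/61393 ≈ -0.0011402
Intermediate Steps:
Z(p) = 3
l(R) = -292*R (l(R) = -146*(R + R) = -292*R)
D(f) = -113/70 - f/70 (D(f) = -2 + ((f - 27)/(-1 - 13))/5 = -2 + ((-27 + f)/(-14))/5 = -2 + ((-27 + f)*(-1/14))/5 = -2 + (27/14 - f/14)/5 = -2 + (27/70 - f/70) = -113/70 - f/70)
1/(l(Z(6)) + D(-40)) = 1/(-292*3 + (-113/70 - 1/70*(-40))) = 1/(-876 + (-113/70 + 4/7)) = 1/(-876 - 73/70) = 1/(-61393/70) = -70/61393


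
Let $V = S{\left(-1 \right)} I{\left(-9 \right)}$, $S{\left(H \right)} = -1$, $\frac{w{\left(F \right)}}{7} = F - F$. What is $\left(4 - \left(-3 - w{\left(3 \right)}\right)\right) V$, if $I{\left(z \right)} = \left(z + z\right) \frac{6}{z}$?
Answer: $-84$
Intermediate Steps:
$w{\left(F \right)} = 0$ ($w{\left(F \right)} = 7 \left(F - F\right) = 7 \cdot 0 = 0$)
$I{\left(z \right)} = 12$ ($I{\left(z \right)} = 2 z \frac{6}{z} = 12$)
$V = -12$ ($V = \left(-1\right) 12 = -12$)
$\left(4 - \left(-3 - w{\left(3 \right)}\right)\right) V = \left(4 - \left(-3 - 0\right)\right) \left(-12\right) = \left(4 - \left(-3 + 0\right)\right) \left(-12\right) = \left(4 - -3\right) \left(-12\right) = \left(4 + 3\right) \left(-12\right) = 7 \left(-12\right) = -84$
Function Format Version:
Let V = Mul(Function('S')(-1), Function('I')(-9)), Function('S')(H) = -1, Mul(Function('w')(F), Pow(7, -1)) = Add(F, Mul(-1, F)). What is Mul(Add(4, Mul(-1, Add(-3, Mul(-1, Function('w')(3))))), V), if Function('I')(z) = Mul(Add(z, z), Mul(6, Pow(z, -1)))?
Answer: -84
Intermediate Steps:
Function('w')(F) = 0 (Function('w')(F) = Mul(7, Add(F, Mul(-1, F))) = Mul(7, 0) = 0)
Function('I')(z) = 12 (Function('I')(z) = Mul(Mul(2, z), Mul(6, Pow(z, -1))) = 12)
V = -12 (V = Mul(-1, 12) = -12)
Mul(Add(4, Mul(-1, Add(-3, Mul(-1, Function('w')(3))))), V) = Mul(Add(4, Mul(-1, Add(-3, Mul(-1, 0)))), -12) = Mul(Add(4, Mul(-1, Add(-3, 0))), -12) = Mul(Add(4, Mul(-1, -3)), -12) = Mul(Add(4, 3), -12) = Mul(7, -12) = -84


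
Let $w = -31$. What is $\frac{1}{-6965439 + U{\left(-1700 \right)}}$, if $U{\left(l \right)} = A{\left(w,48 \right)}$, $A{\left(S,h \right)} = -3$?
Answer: $- \frac{1}{6965442} \approx -1.4357 \cdot 10^{-7}$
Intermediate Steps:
$U{\left(l \right)} = -3$
$\frac{1}{-6965439 + U{\left(-1700 \right)}} = \frac{1}{-6965439 - 3} = \frac{1}{-6965442} = - \frac{1}{6965442}$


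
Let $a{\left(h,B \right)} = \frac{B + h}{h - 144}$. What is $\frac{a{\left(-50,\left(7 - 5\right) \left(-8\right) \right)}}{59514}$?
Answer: $\frac{11}{1924286} \approx 5.7164 \cdot 10^{-6}$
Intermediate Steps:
$a{\left(h,B \right)} = \frac{B + h}{-144 + h}$
$\frac{a{\left(-50,\left(7 - 5\right) \left(-8\right) \right)}}{59514} = \frac{\frac{1}{-144 - 50} \left(\left(7 - 5\right) \left(-8\right) - 50\right)}{59514} = \frac{2 \left(-8\right) - 50}{-194} \cdot \frac{1}{59514} = - \frac{-16 - 50}{194} \cdot \frac{1}{59514} = \left(- \frac{1}{194}\right) \left(-66\right) \frac{1}{59514} = \frac{33}{97} \cdot \frac{1}{59514} = \frac{11}{1924286}$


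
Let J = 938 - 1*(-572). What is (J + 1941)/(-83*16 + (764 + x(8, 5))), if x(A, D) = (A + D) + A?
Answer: -3451/543 ≈ -6.3554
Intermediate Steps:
x(A, D) = D + 2*A
J = 1510 (J = 938 + 572 = 1510)
(J + 1941)/(-83*16 + (764 + x(8, 5))) = (1510 + 1941)/(-83*16 + (764 + (5 + 2*8))) = 3451/(-1328 + (764 + (5 + 16))) = 3451/(-1328 + (764 + 21)) = 3451/(-1328 + 785) = 3451/(-543) = 3451*(-1/543) = -3451/543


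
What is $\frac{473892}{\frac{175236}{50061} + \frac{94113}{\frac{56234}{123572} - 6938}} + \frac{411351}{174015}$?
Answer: $- \frac{2397636299710672442461}{50927514385348485} \approx -47079.0$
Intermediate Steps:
$\frac{473892}{\frac{175236}{50061} + \frac{94113}{\frac{56234}{123572} - 6938}} + \frac{411351}{174015} = \frac{473892}{175236 \cdot \frac{1}{50061} + \frac{94113}{56234 \cdot \frac{1}{123572} - 6938}} + 411351 \cdot \frac{1}{174015} = \frac{473892}{\frac{58412}{16687} + \frac{94113}{\frac{28117}{61786} - 6938}} + \frac{137117}{58005} = \frac{473892}{\frac{58412}{16687} + \frac{94113}{- \frac{428643151}{61786}}} + \frac{137117}{58005} = \frac{473892}{\frac{58412}{16687} + 94113 \left(- \frac{61786}{428643151}\right)} + \frac{137117}{58005} = \frac{473892}{\frac{58412}{16687} - \frac{5814865818}{428643151}} + \frac{137117}{58005} = \frac{473892}{- \frac{1755969808994}{174457762457}} + \frac{137117}{58005} = 473892 \left(- \frac{174457762457}{1755969808994}\right) + \frac{137117}{58005} = - \frac{41337068983136322}{877984904497} + \frac{137117}{58005} = - \frac{2397636299710672442461}{50927514385348485}$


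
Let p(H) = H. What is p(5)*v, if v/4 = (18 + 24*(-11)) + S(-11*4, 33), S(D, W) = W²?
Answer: 16860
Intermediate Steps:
v = 3372 (v = 4*((18 + 24*(-11)) + 33²) = 4*((18 - 264) + 1089) = 4*(-246 + 1089) = 4*843 = 3372)
p(5)*v = 5*3372 = 16860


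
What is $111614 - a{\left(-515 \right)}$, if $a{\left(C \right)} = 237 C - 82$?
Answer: $233751$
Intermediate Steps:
$a{\left(C \right)} = -82 + 237 C$
$111614 - a{\left(-515 \right)} = 111614 - \left(-82 + 237 \left(-515\right)\right) = 111614 - \left(-82 - 122055\right) = 111614 - -122137 = 111614 + 122137 = 233751$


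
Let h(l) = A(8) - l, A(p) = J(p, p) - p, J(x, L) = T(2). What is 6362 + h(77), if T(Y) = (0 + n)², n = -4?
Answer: 6293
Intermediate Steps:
T(Y) = 16 (T(Y) = (0 - 4)² = (-4)² = 16)
J(x, L) = 16
A(p) = 16 - p
h(l) = 8 - l (h(l) = (16 - 1*8) - l = (16 - 8) - l = 8 - l)
6362 + h(77) = 6362 + (8 - 1*77) = 6362 + (8 - 77) = 6362 - 69 = 6293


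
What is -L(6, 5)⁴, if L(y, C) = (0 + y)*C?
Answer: -810000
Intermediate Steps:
L(y, C) = C*y (L(y, C) = y*C = C*y)
-L(6, 5)⁴ = -(5*6)⁴ = -1*30⁴ = -1*810000 = -810000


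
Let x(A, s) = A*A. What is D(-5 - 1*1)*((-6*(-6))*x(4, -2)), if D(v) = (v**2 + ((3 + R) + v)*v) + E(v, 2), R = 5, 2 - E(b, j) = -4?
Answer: 17280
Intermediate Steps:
x(A, s) = A**2
E(b, j) = 6 (E(b, j) = 2 - 1*(-4) = 2 + 4 = 6)
D(v) = 6 + v**2 + v*(8 + v) (D(v) = (v**2 + ((3 + 5) + v)*v) + 6 = (v**2 + (8 + v)*v) + 6 = (v**2 + v*(8 + v)) + 6 = 6 + v**2 + v*(8 + v))
D(-5 - 1*1)*((-6*(-6))*x(4, -2)) = (6 + 2*(-5 - 1*1)**2 + 8*(-5 - 1*1))*(-6*(-6)*4**2) = (6 + 2*(-5 - 1)**2 + 8*(-5 - 1))*(36*16) = (6 + 2*(-6)**2 + 8*(-6))*576 = (6 + 2*36 - 48)*576 = (6 + 72 - 48)*576 = 30*576 = 17280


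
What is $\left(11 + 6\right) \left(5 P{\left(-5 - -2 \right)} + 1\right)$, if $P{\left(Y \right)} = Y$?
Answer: $-238$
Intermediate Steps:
$\left(11 + 6\right) \left(5 P{\left(-5 - -2 \right)} + 1\right) = \left(11 + 6\right) \left(5 \left(-5 - -2\right) + 1\right) = 17 \left(5 \left(-5 + 2\right) + 1\right) = 17 \left(5 \left(-3\right) + 1\right) = 17 \left(-15 + 1\right) = 17 \left(-14\right) = -238$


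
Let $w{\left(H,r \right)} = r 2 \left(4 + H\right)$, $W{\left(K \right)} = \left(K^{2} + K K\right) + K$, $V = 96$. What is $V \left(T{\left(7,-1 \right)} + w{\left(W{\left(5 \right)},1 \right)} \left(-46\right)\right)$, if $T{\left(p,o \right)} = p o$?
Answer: $-521760$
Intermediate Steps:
$T{\left(p,o \right)} = o p$
$W{\left(K \right)} = K + 2 K^{2}$ ($W{\left(K \right)} = \left(K^{2} + K^{2}\right) + K = 2 K^{2} + K = K + 2 K^{2}$)
$w{\left(H,r \right)} = 2 r \left(4 + H\right)$
$V \left(T{\left(7,-1 \right)} + w{\left(W{\left(5 \right)},1 \right)} \left(-46\right)\right) = 96 \left(\left(-1\right) 7 + 2 \cdot 1 \left(4 + 5 \left(1 + 2 \cdot 5\right)\right) \left(-46\right)\right) = 96 \left(-7 + 2 \cdot 1 \left(4 + 5 \left(1 + 10\right)\right) \left(-46\right)\right) = 96 \left(-7 + 2 \cdot 1 \left(4 + 5 \cdot 11\right) \left(-46\right)\right) = 96 \left(-7 + 2 \cdot 1 \left(4 + 55\right) \left(-46\right)\right) = 96 \left(-7 + 2 \cdot 1 \cdot 59 \left(-46\right)\right) = 96 \left(-7 + 118 \left(-46\right)\right) = 96 \left(-7 - 5428\right) = 96 \left(-5435\right) = -521760$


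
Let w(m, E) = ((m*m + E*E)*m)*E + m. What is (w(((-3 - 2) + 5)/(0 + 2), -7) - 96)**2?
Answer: 9216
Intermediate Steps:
w(m, E) = m + E*m*(E**2 + m**2) (w(m, E) = ((m**2 + E**2)*m)*E + m = ((E**2 + m**2)*m)*E + m = (m*(E**2 + m**2))*E + m = E*m*(E**2 + m**2) + m = m + E*m*(E**2 + m**2))
(w(((-3 - 2) + 5)/(0 + 2), -7) - 96)**2 = ((((-3 - 2) + 5)/(0 + 2))*(1 + (-7)**3 - 7*((-3 - 2) + 5)**2/(0 + 2)**2) - 96)**2 = (((-5 + 5)/2)*(1 - 343 - 7*(-5 + 5)**2/4) - 96)**2 = ((0*(1/2))*(1 - 343 - 7*(0*(1/2))**2) - 96)**2 = (0*(1 - 343 - 7*0**2) - 96)**2 = (0*(1 - 343 - 7*0) - 96)**2 = (0*(1 - 343 + 0) - 96)**2 = (0*(-342) - 96)**2 = (0 - 96)**2 = (-96)**2 = 9216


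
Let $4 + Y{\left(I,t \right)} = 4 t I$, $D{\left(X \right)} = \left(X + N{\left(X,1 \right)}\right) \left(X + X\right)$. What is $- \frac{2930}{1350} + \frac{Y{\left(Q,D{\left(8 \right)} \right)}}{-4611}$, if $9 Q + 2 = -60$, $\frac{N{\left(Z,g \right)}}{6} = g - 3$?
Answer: $- \frac{176507}{69165} \approx -2.552$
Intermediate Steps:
$N{\left(Z,g \right)} = -18 + 6 g$ ($N{\left(Z,g \right)} = 6 \left(g - 3\right) = 6 \left(-3 + g\right) = -18 + 6 g$)
$Q = - \frac{62}{9}$ ($Q = - \frac{2}{9} + \frac{1}{9} \left(-60\right) = - \frac{2}{9} - \frac{20}{3} = - \frac{62}{9} \approx -6.8889$)
$D{\left(X \right)} = 2 X \left(-12 + X\right)$ ($D{\left(X \right)} = \left(X + \left(-18 + 6 \cdot 1\right)\right) \left(X + X\right) = \left(X + \left(-18 + 6\right)\right) 2 X = \left(X - 12\right) 2 X = \left(-12 + X\right) 2 X = 2 X \left(-12 + X\right)$)
$Y{\left(I,t \right)} = -4 + 4 I t$ ($Y{\left(I,t \right)} = -4 + 4 t I = -4 + 4 I t$)
$- \frac{2930}{1350} + \frac{Y{\left(Q,D{\left(8 \right)} \right)}}{-4611} = - \frac{2930}{1350} + \frac{-4 + 4 \left(- \frac{62}{9}\right) 2 \cdot 8 \left(-12 + 8\right)}{-4611} = \left(-2930\right) \frac{1}{1350} + \left(-4 + 4 \left(- \frac{62}{9}\right) 2 \cdot 8 \left(-4\right)\right) \left(- \frac{1}{4611}\right) = - \frac{293}{135} + \left(-4 + 4 \left(- \frac{62}{9}\right) \left(-64\right)\right) \left(- \frac{1}{4611}\right) = - \frac{293}{135} + \left(-4 + \frac{15872}{9}\right) \left(- \frac{1}{4611}\right) = - \frac{293}{135} + \frac{15836}{9} \left(- \frac{1}{4611}\right) = - \frac{293}{135} - \frac{15836}{41499} = - \frac{176507}{69165}$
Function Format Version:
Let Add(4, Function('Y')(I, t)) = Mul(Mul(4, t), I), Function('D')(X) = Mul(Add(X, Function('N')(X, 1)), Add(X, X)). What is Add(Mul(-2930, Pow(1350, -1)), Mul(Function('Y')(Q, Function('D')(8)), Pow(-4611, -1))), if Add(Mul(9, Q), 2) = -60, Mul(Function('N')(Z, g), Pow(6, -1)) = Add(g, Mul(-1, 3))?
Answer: Rational(-176507, 69165) ≈ -2.5520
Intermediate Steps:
Function('N')(Z, g) = Add(-18, Mul(6, g)) (Function('N')(Z, g) = Mul(6, Add(g, Mul(-1, 3))) = Mul(6, Add(g, -3)) = Mul(6, Add(-3, g)) = Add(-18, Mul(6, g)))
Q = Rational(-62, 9) (Q = Add(Rational(-2, 9), Mul(Rational(1, 9), -60)) = Add(Rational(-2, 9), Rational(-20, 3)) = Rational(-62, 9) ≈ -6.8889)
Function('D')(X) = Mul(2, X, Add(-12, X)) (Function('D')(X) = Mul(Add(X, Add(-18, Mul(6, 1))), Add(X, X)) = Mul(Add(X, Add(-18, 6)), Mul(2, X)) = Mul(Add(X, -12), Mul(2, X)) = Mul(Add(-12, X), Mul(2, X)) = Mul(2, X, Add(-12, X)))
Function('Y')(I, t) = Add(-4, Mul(4, I, t)) (Function('Y')(I, t) = Add(-4, Mul(Mul(4, t), I)) = Add(-4, Mul(4, I, t)))
Add(Mul(-2930, Pow(1350, -1)), Mul(Function('Y')(Q, Function('D')(8)), Pow(-4611, -1))) = Add(Mul(-2930, Pow(1350, -1)), Mul(Add(-4, Mul(4, Rational(-62, 9), Mul(2, 8, Add(-12, 8)))), Pow(-4611, -1))) = Add(Mul(-2930, Rational(1, 1350)), Mul(Add(-4, Mul(4, Rational(-62, 9), Mul(2, 8, -4))), Rational(-1, 4611))) = Add(Rational(-293, 135), Mul(Add(-4, Mul(4, Rational(-62, 9), -64)), Rational(-1, 4611))) = Add(Rational(-293, 135), Mul(Add(-4, Rational(15872, 9)), Rational(-1, 4611))) = Add(Rational(-293, 135), Mul(Rational(15836, 9), Rational(-1, 4611))) = Add(Rational(-293, 135), Rational(-15836, 41499)) = Rational(-176507, 69165)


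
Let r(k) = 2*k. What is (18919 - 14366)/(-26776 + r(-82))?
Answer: -4553/26940 ≈ -0.16901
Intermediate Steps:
(18919 - 14366)/(-26776 + r(-82)) = (18919 - 14366)/(-26776 + 2*(-82)) = 4553/(-26776 - 164) = 4553/(-26940) = 4553*(-1/26940) = -4553/26940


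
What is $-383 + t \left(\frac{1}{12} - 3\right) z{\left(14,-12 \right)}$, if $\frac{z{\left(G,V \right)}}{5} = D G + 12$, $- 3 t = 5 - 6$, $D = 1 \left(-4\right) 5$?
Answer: $\frac{8278}{9} \approx 919.78$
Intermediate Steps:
$D = -20$ ($D = \left(-4\right) 5 = -20$)
$t = \frac{1}{3}$ ($t = - \frac{5 - 6}{3} = \left(- \frac{1}{3}\right) \left(-1\right) = \frac{1}{3} \approx 0.33333$)
$z{\left(G,V \right)} = 60 - 100 G$ ($z{\left(G,V \right)} = 5 \left(- 20 G + 12\right) = 5 \left(12 - 20 G\right) = 60 - 100 G$)
$-383 + t \left(\frac{1}{12} - 3\right) z{\left(14,-12 \right)} = -383 + \frac{\frac{1}{12} - 3}{3} \left(60 - 1400\right) = -383 + \frac{1}{3} \left(- \frac{35}{12}\right) \left(-1340\right) = -383 - - \frac{11725}{9} = -383 + \frac{11725}{9} = \frac{8278}{9}$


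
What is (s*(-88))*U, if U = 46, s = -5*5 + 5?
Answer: 80960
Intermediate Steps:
s = -20 (s = -25 + 5 = -20)
(s*(-88))*U = -20*(-88)*46 = 1760*46 = 80960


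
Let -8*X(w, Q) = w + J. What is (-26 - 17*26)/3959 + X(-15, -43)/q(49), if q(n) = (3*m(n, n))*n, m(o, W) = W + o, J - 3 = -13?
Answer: -53837089/456266832 ≈ -0.11799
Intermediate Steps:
J = -10 (J = 3 - 13 = -10)
q(n) = 6*n² (q(n) = (3*(n + n))*n = (3*(2*n))*n = (6*n)*n = 6*n²)
X(w, Q) = 5/4 - w/8 (X(w, Q) = -(w - 10)/8 = -(-10 + w)/8 = 5/4 - w/8)
(-26 - 17*26)/3959 + X(-15, -43)/q(49) = (-26 - 17*26)/3959 + (5/4 - ⅛*(-15))/((6*49²)) = (-26 - 442)*(1/3959) + (5/4 + 15/8)/((6*2401)) = -468*1/3959 + (25/8)/14406 = -468/3959 + (25/8)*(1/14406) = -468/3959 + 25/115248 = -53837089/456266832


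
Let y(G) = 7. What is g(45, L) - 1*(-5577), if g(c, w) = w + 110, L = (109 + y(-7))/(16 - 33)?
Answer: 96563/17 ≈ 5680.2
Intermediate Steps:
L = -116/17 (L = (109 + 7)/(16 - 33) = 116/(-17) = 116*(-1/17) = -116/17 ≈ -6.8235)
g(c, w) = 110 + w
g(45, L) - 1*(-5577) = (110 - 116/17) - 1*(-5577) = 1754/17 + 5577 = 96563/17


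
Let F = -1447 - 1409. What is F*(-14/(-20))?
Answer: -9996/5 ≈ -1999.2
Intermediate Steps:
F = -2856
F*(-14/(-20)) = -(-39984)/(-20) = -(-39984)*(-1)/20 = -2856*7/10 = -9996/5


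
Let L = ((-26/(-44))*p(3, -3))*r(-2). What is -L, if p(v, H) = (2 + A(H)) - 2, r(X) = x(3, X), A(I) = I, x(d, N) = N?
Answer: -39/11 ≈ -3.5455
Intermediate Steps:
r(X) = X
p(v, H) = H (p(v, H) = (2 + H) - 2 = H)
L = 39/11 (L = (-26/(-44)*(-3))*(-2) = (-26*(-1/44)*(-3))*(-2) = ((13/22)*(-3))*(-2) = -39/22*(-2) = 39/11 ≈ 3.5455)
-L = -1*39/11 = -39/11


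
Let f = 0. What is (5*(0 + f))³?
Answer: 0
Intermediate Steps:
(5*(0 + f))³ = (5*(0 + 0))³ = (5*0)³ = 0³ = 0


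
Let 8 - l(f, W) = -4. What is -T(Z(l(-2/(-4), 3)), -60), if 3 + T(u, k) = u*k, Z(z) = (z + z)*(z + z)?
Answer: 34563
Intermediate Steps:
l(f, W) = 12 (l(f, W) = 8 - 1*(-4) = 8 + 4 = 12)
Z(z) = 4*z² (Z(z) = (2*z)*(2*z) = 4*z²)
T(u, k) = -3 + k*u (T(u, k) = -3 + u*k = -3 + k*u)
-T(Z(l(-2/(-4), 3)), -60) = -(-3 - 240*12²) = -(-3 - 240*144) = -(-3 - 60*576) = -(-3 - 34560) = -1*(-34563) = 34563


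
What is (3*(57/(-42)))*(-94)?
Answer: 2679/7 ≈ 382.71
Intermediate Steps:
(3*(57/(-42)))*(-94) = (3*(57*(-1/42)))*(-94) = (3*(-19/14))*(-94) = -57/14*(-94) = 2679/7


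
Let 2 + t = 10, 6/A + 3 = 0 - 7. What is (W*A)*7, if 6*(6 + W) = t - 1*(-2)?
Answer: 91/5 ≈ 18.200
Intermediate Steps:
A = -3/5 (A = 6/(-3 + (0 - 7)) = 6/(-3 - 7) = 6/(-10) = 6*(-1/10) = -3/5 ≈ -0.60000)
t = 8 (t = -2 + 10 = 8)
W = -13/3 (W = -6 + (8 - 1*(-2))/6 = -6 + (8 + 2)/6 = -6 + (1/6)*10 = -6 + 5/3 = -13/3 ≈ -4.3333)
(W*A)*7 = -13/3*(-3/5)*7 = (13/5)*7 = 91/5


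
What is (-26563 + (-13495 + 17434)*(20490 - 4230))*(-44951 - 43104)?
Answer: -5637419962735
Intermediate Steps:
(-26563 + (-13495 + 17434)*(20490 - 4230))*(-44951 - 43104) = (-26563 + 3939*16260)*(-88055) = (-26563 + 64048140)*(-88055) = 64021577*(-88055) = -5637419962735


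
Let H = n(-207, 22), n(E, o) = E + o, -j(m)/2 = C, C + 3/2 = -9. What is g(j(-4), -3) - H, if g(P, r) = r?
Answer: 182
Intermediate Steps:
C = -21/2 (C = -3/2 - 9 = -21/2 ≈ -10.500)
j(m) = 21 (j(m) = -2*(-21/2) = 21)
H = -185 (H = -207 + 22 = -185)
g(j(-4), -3) - H = -3 - 1*(-185) = -3 + 185 = 182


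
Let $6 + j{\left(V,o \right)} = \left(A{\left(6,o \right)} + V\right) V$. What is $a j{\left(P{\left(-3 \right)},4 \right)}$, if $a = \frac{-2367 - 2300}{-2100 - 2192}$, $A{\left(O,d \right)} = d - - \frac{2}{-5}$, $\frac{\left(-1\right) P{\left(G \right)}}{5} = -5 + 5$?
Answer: $- \frac{14001}{2146} \approx -6.5242$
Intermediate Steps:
$P{\left(G \right)} = 0$ ($P{\left(G \right)} = - 5 \left(-5 + 5\right) = \left(-5\right) 0 = 0$)
$A{\left(O,d \right)} = - \frac{2}{5} + d$ ($A{\left(O,d \right)} = d - \left(-2\right) \left(- \frac{1}{5}\right) = d - \frac{2}{5} = - \frac{2}{5} + d$)
$a = \frac{4667}{4292}$ ($a = - \frac{4667}{-4292} = \left(-4667\right) \left(- \frac{1}{4292}\right) = \frac{4667}{4292} \approx 1.0874$)
$j{\left(V,o \right)} = -6 + V \left(- \frac{2}{5} + V + o\right)$ ($j{\left(V,o \right)} = -6 + \left(\left(- \frac{2}{5} + o\right) + V\right) V = -6 + \left(- \frac{2}{5} + V + o\right) V = -6 + V \left(- \frac{2}{5} + V + o\right)$)
$a j{\left(P{\left(-3 \right)},4 \right)} = \frac{4667 \left(-6 + 0^{2} - 0 + 0 \cdot 4\right)}{4292} = \frac{4667 \left(-6 + 0 + 0 + 0\right)}{4292} = \frac{4667}{4292} \left(-6\right) = - \frac{14001}{2146}$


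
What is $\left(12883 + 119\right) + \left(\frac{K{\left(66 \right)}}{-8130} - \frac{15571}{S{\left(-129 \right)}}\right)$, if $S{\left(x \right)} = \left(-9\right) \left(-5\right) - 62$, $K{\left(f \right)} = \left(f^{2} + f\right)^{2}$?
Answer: $\frac{265196537}{23035} \approx 11513.0$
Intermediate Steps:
$K{\left(f \right)} = \left(f + f^{2}\right)^{2}$
$S{\left(x \right)} = -17$ ($S{\left(x \right)} = 45 - 62 = -17$)
$\left(12883 + 119\right) + \left(\frac{K{\left(66 \right)}}{-8130} - \frac{15571}{S{\left(-129 \right)}}\right) = \left(12883 + 119\right) + \left(\frac{66^{2} \left(1 + 66\right)^{2}}{-8130} - \frac{15571}{-17}\right) = 13002 + \left(4356 \cdot 67^{2} \left(- \frac{1}{8130}\right) - - \frac{15571}{17}\right) = 13002 + \left(4356 \cdot 4489 \left(- \frac{1}{8130}\right) + \frac{15571}{17}\right) = 13002 + \left(19554084 \left(- \frac{1}{8130}\right) + \frac{15571}{17}\right) = 13002 + \left(- \frac{3259014}{1355} + \frac{15571}{17}\right) = 13002 - \frac{34304533}{23035} = \frac{265196537}{23035}$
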